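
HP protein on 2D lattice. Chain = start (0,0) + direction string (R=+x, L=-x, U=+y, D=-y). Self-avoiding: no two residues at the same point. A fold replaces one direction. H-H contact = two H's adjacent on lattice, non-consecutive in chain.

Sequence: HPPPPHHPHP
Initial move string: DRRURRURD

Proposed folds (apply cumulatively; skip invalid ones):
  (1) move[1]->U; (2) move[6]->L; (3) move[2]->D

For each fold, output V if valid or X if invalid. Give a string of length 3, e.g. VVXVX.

Answer: XXX

Derivation:
Initial: DRRURRURD -> [(0, 0), (0, -1), (1, -1), (2, -1), (2, 0), (3, 0), (4, 0), (4, 1), (5, 1), (5, 0)]
Fold 1: move[1]->U => DURURRURD INVALID (collision), skipped
Fold 2: move[6]->L => DRRURRLRD INVALID (collision), skipped
Fold 3: move[2]->D => DRDURRURD INVALID (collision), skipped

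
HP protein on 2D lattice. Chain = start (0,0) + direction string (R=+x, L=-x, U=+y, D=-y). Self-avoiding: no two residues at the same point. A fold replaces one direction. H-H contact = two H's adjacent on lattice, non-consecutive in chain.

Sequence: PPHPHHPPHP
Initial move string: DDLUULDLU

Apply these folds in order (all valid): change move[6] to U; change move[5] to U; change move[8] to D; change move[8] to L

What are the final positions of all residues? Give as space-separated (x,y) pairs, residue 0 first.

Answer: (0,0) (0,-1) (0,-2) (-1,-2) (-1,-1) (-1,0) (-1,1) (-1,2) (-2,2) (-3,2)

Derivation:
Initial moves: DDLUULDLU
Fold: move[6]->U => DDLUULULU (positions: [(0, 0), (0, -1), (0, -2), (-1, -2), (-1, -1), (-1, 0), (-2, 0), (-2, 1), (-3, 1), (-3, 2)])
Fold: move[5]->U => DDLUUUULU (positions: [(0, 0), (0, -1), (0, -2), (-1, -2), (-1, -1), (-1, 0), (-1, 1), (-1, 2), (-2, 2), (-2, 3)])
Fold: move[8]->D => DDLUUUULD (positions: [(0, 0), (0, -1), (0, -2), (-1, -2), (-1, -1), (-1, 0), (-1, 1), (-1, 2), (-2, 2), (-2, 1)])
Fold: move[8]->L => DDLUUUULL (positions: [(0, 0), (0, -1), (0, -2), (-1, -2), (-1, -1), (-1, 0), (-1, 1), (-1, 2), (-2, 2), (-3, 2)])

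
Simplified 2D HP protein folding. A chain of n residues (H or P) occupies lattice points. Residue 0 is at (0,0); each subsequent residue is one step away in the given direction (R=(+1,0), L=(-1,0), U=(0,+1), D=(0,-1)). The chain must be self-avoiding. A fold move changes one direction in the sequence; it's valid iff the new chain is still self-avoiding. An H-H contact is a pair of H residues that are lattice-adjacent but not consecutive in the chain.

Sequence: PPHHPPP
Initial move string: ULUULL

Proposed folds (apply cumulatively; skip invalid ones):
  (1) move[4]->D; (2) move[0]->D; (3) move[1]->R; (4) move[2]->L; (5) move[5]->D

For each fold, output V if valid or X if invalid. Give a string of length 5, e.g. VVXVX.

Initial: ULUULL -> [(0, 0), (0, 1), (-1, 1), (-1, 2), (-1, 3), (-2, 3), (-3, 3)]
Fold 1: move[4]->D => ULUUDL INVALID (collision), skipped
Fold 2: move[0]->D => DLUULL VALID
Fold 3: move[1]->R => DRUULL VALID
Fold 4: move[2]->L => DRLULL INVALID (collision), skipped
Fold 5: move[5]->D => DRUULD INVALID (collision), skipped

Answer: XVVXX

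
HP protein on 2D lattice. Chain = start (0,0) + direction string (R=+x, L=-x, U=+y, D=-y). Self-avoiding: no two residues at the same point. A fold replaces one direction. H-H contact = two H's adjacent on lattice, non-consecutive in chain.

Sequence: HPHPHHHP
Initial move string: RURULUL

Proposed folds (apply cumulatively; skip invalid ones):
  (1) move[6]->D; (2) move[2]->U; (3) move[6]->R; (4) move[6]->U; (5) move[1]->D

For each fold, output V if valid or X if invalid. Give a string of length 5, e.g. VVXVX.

Answer: XVVVX

Derivation:
Initial: RURULUL -> [(0, 0), (1, 0), (1, 1), (2, 1), (2, 2), (1, 2), (1, 3), (0, 3)]
Fold 1: move[6]->D => RURULUD INVALID (collision), skipped
Fold 2: move[2]->U => RUUULUL VALID
Fold 3: move[6]->R => RUUULUR VALID
Fold 4: move[6]->U => RUUULUU VALID
Fold 5: move[1]->D => RDUULUU INVALID (collision), skipped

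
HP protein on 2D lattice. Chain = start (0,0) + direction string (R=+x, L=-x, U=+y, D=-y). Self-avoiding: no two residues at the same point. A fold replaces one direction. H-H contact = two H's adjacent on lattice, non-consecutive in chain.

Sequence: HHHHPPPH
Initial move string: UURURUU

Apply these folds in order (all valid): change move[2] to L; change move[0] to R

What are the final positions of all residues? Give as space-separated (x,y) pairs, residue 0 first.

Answer: (0,0) (1,0) (1,1) (0,1) (0,2) (1,2) (1,3) (1,4)

Derivation:
Initial moves: UURURUU
Fold: move[2]->L => UULURUU (positions: [(0, 0), (0, 1), (0, 2), (-1, 2), (-1, 3), (0, 3), (0, 4), (0, 5)])
Fold: move[0]->R => RULURUU (positions: [(0, 0), (1, 0), (1, 1), (0, 1), (0, 2), (1, 2), (1, 3), (1, 4)])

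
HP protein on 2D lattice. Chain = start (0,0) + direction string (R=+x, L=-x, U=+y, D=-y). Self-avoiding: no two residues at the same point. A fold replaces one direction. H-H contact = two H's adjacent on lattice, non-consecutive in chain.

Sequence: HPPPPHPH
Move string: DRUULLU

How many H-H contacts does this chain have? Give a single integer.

Positions: [(0, 0), (0, -1), (1, -1), (1, 0), (1, 1), (0, 1), (-1, 1), (-1, 2)]
H-H contact: residue 0 @(0,0) - residue 5 @(0, 1)

Answer: 1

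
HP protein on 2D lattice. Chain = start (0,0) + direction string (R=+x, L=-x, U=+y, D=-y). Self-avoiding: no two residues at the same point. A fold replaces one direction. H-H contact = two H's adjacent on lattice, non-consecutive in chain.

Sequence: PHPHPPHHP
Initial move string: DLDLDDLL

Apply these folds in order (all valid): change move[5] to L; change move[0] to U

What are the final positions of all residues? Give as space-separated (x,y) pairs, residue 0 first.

Answer: (0,0) (0,1) (-1,1) (-1,0) (-2,0) (-2,-1) (-3,-1) (-4,-1) (-5,-1)

Derivation:
Initial moves: DLDLDDLL
Fold: move[5]->L => DLDLDLLL (positions: [(0, 0), (0, -1), (-1, -1), (-1, -2), (-2, -2), (-2, -3), (-3, -3), (-4, -3), (-5, -3)])
Fold: move[0]->U => ULDLDLLL (positions: [(0, 0), (0, 1), (-1, 1), (-1, 0), (-2, 0), (-2, -1), (-3, -1), (-4, -1), (-5, -1)])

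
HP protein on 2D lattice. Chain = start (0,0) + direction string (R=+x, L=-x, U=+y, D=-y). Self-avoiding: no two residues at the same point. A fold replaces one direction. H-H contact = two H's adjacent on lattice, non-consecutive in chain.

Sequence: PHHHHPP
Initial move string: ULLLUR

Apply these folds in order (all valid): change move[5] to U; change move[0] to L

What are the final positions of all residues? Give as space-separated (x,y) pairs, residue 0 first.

Answer: (0,0) (-1,0) (-2,0) (-3,0) (-4,0) (-4,1) (-4,2)

Derivation:
Initial moves: ULLLUR
Fold: move[5]->U => ULLLUU (positions: [(0, 0), (0, 1), (-1, 1), (-2, 1), (-3, 1), (-3, 2), (-3, 3)])
Fold: move[0]->L => LLLLUU (positions: [(0, 0), (-1, 0), (-2, 0), (-3, 0), (-4, 0), (-4, 1), (-4, 2)])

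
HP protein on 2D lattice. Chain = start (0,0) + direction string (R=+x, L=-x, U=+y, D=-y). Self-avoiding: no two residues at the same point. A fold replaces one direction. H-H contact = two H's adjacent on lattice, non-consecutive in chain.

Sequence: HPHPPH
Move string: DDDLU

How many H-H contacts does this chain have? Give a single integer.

Answer: 1

Derivation:
Positions: [(0, 0), (0, -1), (0, -2), (0, -3), (-1, -3), (-1, -2)]
H-H contact: residue 2 @(0,-2) - residue 5 @(-1, -2)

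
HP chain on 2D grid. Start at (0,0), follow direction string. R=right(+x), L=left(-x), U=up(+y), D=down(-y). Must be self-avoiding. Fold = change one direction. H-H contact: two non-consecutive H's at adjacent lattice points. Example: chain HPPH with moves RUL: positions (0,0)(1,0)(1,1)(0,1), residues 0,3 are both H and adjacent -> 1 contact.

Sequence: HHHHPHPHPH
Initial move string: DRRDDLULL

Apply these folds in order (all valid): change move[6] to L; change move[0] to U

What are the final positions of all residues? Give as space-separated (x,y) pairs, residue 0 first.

Initial moves: DRRDDLULL
Fold: move[6]->L => DRRDDLLLL (positions: [(0, 0), (0, -1), (1, -1), (2, -1), (2, -2), (2, -3), (1, -3), (0, -3), (-1, -3), (-2, -3)])
Fold: move[0]->U => URRDDLLLL (positions: [(0, 0), (0, 1), (1, 1), (2, 1), (2, 0), (2, -1), (1, -1), (0, -1), (-1, -1), (-2, -1)])

Answer: (0,0) (0,1) (1,1) (2,1) (2,0) (2,-1) (1,-1) (0,-1) (-1,-1) (-2,-1)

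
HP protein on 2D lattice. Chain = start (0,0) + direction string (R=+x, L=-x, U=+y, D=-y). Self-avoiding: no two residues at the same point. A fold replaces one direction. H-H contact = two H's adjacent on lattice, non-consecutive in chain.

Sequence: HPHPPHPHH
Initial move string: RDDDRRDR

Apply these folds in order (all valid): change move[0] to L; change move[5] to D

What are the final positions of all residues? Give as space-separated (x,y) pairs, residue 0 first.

Initial moves: RDDDRRDR
Fold: move[0]->L => LDDDRRDR (positions: [(0, 0), (-1, 0), (-1, -1), (-1, -2), (-1, -3), (0, -3), (1, -3), (1, -4), (2, -4)])
Fold: move[5]->D => LDDDRDDR (positions: [(0, 0), (-1, 0), (-1, -1), (-1, -2), (-1, -3), (0, -3), (0, -4), (0, -5), (1, -5)])

Answer: (0,0) (-1,0) (-1,-1) (-1,-2) (-1,-3) (0,-3) (0,-4) (0,-5) (1,-5)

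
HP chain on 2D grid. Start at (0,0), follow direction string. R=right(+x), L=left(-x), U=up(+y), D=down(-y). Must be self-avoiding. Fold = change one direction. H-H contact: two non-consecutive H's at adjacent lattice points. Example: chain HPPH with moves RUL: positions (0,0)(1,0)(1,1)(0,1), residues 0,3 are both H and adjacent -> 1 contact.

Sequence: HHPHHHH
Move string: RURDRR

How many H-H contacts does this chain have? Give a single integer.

Positions: [(0, 0), (1, 0), (1, 1), (2, 1), (2, 0), (3, 0), (4, 0)]
H-H contact: residue 1 @(1,0) - residue 4 @(2, 0)

Answer: 1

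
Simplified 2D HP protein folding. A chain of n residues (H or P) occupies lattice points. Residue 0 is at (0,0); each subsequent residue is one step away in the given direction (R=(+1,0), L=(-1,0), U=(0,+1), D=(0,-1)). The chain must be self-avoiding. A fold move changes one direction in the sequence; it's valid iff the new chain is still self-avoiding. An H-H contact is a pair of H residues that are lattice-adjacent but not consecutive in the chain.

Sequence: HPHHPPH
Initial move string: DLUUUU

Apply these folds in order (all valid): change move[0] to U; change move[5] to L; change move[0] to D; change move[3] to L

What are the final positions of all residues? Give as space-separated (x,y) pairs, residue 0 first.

Initial moves: DLUUUU
Fold: move[0]->U => ULUUUU (positions: [(0, 0), (0, 1), (-1, 1), (-1, 2), (-1, 3), (-1, 4), (-1, 5)])
Fold: move[5]->L => ULUUUL (positions: [(0, 0), (0, 1), (-1, 1), (-1, 2), (-1, 3), (-1, 4), (-2, 4)])
Fold: move[0]->D => DLUUUL (positions: [(0, 0), (0, -1), (-1, -1), (-1, 0), (-1, 1), (-1, 2), (-2, 2)])
Fold: move[3]->L => DLULUL (positions: [(0, 0), (0, -1), (-1, -1), (-1, 0), (-2, 0), (-2, 1), (-3, 1)])

Answer: (0,0) (0,-1) (-1,-1) (-1,0) (-2,0) (-2,1) (-3,1)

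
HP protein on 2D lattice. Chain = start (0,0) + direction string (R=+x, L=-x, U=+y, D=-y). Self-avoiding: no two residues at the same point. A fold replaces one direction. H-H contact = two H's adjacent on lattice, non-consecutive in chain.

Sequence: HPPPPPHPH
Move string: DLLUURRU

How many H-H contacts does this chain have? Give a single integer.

Positions: [(0, 0), (0, -1), (-1, -1), (-2, -1), (-2, 0), (-2, 1), (-1, 1), (0, 1), (0, 2)]
No H-H contacts found.

Answer: 0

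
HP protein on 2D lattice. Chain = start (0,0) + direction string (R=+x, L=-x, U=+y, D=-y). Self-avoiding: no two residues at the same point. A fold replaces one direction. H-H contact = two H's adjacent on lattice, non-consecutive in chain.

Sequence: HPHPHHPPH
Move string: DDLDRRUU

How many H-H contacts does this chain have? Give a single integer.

Positions: [(0, 0), (0, -1), (0, -2), (-1, -2), (-1, -3), (0, -3), (1, -3), (1, -2), (1, -1)]
H-H contact: residue 2 @(0,-2) - residue 5 @(0, -3)

Answer: 1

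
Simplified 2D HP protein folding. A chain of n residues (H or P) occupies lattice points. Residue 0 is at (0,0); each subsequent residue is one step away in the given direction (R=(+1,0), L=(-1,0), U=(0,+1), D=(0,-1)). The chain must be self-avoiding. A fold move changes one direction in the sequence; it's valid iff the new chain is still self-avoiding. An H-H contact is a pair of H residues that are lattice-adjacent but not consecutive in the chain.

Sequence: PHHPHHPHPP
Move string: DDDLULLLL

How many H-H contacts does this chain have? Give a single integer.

Answer: 1

Derivation:
Positions: [(0, 0), (0, -1), (0, -2), (0, -3), (-1, -3), (-1, -2), (-2, -2), (-3, -2), (-4, -2), (-5, -2)]
H-H contact: residue 2 @(0,-2) - residue 5 @(-1, -2)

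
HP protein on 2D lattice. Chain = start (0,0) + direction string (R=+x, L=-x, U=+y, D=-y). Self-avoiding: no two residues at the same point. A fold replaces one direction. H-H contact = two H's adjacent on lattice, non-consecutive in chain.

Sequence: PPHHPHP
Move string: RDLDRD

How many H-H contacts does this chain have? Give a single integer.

Positions: [(0, 0), (1, 0), (1, -1), (0, -1), (0, -2), (1, -2), (1, -3)]
H-H contact: residue 2 @(1,-1) - residue 5 @(1, -2)

Answer: 1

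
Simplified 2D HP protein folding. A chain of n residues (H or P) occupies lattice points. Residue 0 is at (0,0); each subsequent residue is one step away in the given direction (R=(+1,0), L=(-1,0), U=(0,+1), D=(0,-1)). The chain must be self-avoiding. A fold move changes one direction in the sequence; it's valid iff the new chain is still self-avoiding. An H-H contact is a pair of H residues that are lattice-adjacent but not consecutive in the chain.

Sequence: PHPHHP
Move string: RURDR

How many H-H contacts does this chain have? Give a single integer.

Answer: 1

Derivation:
Positions: [(0, 0), (1, 0), (1, 1), (2, 1), (2, 0), (3, 0)]
H-H contact: residue 1 @(1,0) - residue 4 @(2, 0)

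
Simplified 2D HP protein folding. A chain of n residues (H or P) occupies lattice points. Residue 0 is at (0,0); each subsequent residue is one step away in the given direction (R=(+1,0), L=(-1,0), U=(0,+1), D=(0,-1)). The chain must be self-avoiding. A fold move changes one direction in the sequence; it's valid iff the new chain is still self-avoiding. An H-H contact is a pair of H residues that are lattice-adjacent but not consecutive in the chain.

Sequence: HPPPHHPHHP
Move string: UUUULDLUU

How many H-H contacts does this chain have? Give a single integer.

Answer: 1

Derivation:
Positions: [(0, 0), (0, 1), (0, 2), (0, 3), (0, 4), (-1, 4), (-1, 3), (-2, 3), (-2, 4), (-2, 5)]
H-H contact: residue 5 @(-1,4) - residue 8 @(-2, 4)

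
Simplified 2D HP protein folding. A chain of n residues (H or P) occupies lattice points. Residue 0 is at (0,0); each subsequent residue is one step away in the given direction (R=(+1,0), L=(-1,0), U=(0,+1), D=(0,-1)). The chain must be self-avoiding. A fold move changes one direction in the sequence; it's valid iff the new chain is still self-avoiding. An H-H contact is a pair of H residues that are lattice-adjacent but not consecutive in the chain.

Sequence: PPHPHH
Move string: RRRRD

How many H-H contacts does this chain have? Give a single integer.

Answer: 0

Derivation:
Positions: [(0, 0), (1, 0), (2, 0), (3, 0), (4, 0), (4, -1)]
No H-H contacts found.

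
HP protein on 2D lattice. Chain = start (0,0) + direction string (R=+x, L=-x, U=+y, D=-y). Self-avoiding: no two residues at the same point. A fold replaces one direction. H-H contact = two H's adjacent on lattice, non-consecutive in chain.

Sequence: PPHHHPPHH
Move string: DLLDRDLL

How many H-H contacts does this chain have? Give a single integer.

Positions: [(0, 0), (0, -1), (-1, -1), (-2, -1), (-2, -2), (-1, -2), (-1, -3), (-2, -3), (-3, -3)]
H-H contact: residue 4 @(-2,-2) - residue 7 @(-2, -3)

Answer: 1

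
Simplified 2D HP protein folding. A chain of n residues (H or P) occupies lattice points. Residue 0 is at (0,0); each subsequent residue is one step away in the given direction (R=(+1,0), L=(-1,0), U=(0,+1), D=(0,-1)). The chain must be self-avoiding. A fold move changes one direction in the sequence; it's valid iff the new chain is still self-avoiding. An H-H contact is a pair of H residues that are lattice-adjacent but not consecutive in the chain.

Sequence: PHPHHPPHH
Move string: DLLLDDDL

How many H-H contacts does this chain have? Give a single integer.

Answer: 0

Derivation:
Positions: [(0, 0), (0, -1), (-1, -1), (-2, -1), (-3, -1), (-3, -2), (-3, -3), (-3, -4), (-4, -4)]
No H-H contacts found.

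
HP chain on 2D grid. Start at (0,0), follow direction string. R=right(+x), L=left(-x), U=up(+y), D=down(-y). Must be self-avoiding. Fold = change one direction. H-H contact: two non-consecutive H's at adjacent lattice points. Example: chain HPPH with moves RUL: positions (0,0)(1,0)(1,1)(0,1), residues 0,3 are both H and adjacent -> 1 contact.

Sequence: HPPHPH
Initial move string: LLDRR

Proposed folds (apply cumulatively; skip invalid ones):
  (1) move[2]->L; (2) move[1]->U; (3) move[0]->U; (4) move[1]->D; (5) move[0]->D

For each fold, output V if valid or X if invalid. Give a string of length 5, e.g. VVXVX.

Initial: LLDRR -> [(0, 0), (-1, 0), (-2, 0), (-2, -1), (-1, -1), (0, -1)]
Fold 1: move[2]->L => LLLRR INVALID (collision), skipped
Fold 2: move[1]->U => LUDRR INVALID (collision), skipped
Fold 3: move[0]->U => ULDRR INVALID (collision), skipped
Fold 4: move[1]->D => LDDRR VALID
Fold 5: move[0]->D => DDDRR VALID

Answer: XXXVV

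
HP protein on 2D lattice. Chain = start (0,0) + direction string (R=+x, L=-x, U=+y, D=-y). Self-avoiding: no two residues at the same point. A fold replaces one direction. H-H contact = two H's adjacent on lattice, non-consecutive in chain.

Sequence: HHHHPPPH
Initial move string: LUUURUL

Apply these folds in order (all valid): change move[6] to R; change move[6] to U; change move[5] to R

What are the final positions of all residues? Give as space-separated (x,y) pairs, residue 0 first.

Initial moves: LUUURUL
Fold: move[6]->R => LUUURUR (positions: [(0, 0), (-1, 0), (-1, 1), (-1, 2), (-1, 3), (0, 3), (0, 4), (1, 4)])
Fold: move[6]->U => LUUURUU (positions: [(0, 0), (-1, 0), (-1, 1), (-1, 2), (-1, 3), (0, 3), (0, 4), (0, 5)])
Fold: move[5]->R => LUUURRU (positions: [(0, 0), (-1, 0), (-1, 1), (-1, 2), (-1, 3), (0, 3), (1, 3), (1, 4)])

Answer: (0,0) (-1,0) (-1,1) (-1,2) (-1,3) (0,3) (1,3) (1,4)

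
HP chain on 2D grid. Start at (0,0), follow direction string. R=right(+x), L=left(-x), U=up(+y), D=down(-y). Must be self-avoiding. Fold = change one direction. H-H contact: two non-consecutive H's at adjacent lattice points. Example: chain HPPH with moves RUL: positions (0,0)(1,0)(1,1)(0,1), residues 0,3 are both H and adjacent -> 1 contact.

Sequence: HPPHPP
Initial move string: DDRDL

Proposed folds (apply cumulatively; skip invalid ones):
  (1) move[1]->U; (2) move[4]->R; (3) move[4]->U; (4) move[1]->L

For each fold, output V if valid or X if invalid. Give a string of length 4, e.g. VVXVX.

Answer: XVXX

Derivation:
Initial: DDRDL -> [(0, 0), (0, -1), (0, -2), (1, -2), (1, -3), (0, -3)]
Fold 1: move[1]->U => DURDL INVALID (collision), skipped
Fold 2: move[4]->R => DDRDR VALID
Fold 3: move[4]->U => DDRDU INVALID (collision), skipped
Fold 4: move[1]->L => DLRDR INVALID (collision), skipped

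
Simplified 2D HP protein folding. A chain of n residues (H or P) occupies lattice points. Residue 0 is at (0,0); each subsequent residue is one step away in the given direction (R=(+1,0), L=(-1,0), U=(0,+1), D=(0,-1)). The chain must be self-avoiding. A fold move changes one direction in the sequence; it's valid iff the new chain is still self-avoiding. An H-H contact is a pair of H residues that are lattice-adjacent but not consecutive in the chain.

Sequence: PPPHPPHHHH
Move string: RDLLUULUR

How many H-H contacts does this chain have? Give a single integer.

Answer: 1

Derivation:
Positions: [(0, 0), (1, 0), (1, -1), (0, -1), (-1, -1), (-1, 0), (-1, 1), (-2, 1), (-2, 2), (-1, 2)]
H-H contact: residue 6 @(-1,1) - residue 9 @(-1, 2)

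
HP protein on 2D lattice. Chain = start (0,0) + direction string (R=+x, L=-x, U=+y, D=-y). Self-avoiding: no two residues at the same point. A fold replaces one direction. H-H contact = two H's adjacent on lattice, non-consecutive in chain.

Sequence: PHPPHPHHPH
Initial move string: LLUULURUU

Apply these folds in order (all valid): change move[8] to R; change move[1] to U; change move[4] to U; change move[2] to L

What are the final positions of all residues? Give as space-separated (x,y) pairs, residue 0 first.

Answer: (0,0) (-1,0) (-1,1) (-2,1) (-2,2) (-2,3) (-2,4) (-1,4) (-1,5) (0,5)

Derivation:
Initial moves: LLUULURUU
Fold: move[8]->R => LLUULURUR (positions: [(0, 0), (-1, 0), (-2, 0), (-2, 1), (-2, 2), (-3, 2), (-3, 3), (-2, 3), (-2, 4), (-1, 4)])
Fold: move[1]->U => LUUULURUR (positions: [(0, 0), (-1, 0), (-1, 1), (-1, 2), (-1, 3), (-2, 3), (-2, 4), (-1, 4), (-1, 5), (0, 5)])
Fold: move[4]->U => LUUUUURUR (positions: [(0, 0), (-1, 0), (-1, 1), (-1, 2), (-1, 3), (-1, 4), (-1, 5), (0, 5), (0, 6), (1, 6)])
Fold: move[2]->L => LULUUURUR (positions: [(0, 0), (-1, 0), (-1, 1), (-2, 1), (-2, 2), (-2, 3), (-2, 4), (-1, 4), (-1, 5), (0, 5)])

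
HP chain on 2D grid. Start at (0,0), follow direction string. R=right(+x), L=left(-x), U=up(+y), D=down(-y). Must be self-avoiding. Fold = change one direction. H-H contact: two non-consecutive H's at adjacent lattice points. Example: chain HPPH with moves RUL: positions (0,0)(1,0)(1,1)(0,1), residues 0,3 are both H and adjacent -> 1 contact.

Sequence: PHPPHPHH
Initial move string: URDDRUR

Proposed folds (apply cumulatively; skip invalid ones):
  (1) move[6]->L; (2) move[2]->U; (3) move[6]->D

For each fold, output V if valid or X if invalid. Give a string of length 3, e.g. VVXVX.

Initial: URDDRUR -> [(0, 0), (0, 1), (1, 1), (1, 0), (1, -1), (2, -1), (2, 0), (3, 0)]
Fold 1: move[6]->L => URDDRUL INVALID (collision), skipped
Fold 2: move[2]->U => URUDRUR INVALID (collision), skipped
Fold 3: move[6]->D => URDDRUD INVALID (collision), skipped

Answer: XXX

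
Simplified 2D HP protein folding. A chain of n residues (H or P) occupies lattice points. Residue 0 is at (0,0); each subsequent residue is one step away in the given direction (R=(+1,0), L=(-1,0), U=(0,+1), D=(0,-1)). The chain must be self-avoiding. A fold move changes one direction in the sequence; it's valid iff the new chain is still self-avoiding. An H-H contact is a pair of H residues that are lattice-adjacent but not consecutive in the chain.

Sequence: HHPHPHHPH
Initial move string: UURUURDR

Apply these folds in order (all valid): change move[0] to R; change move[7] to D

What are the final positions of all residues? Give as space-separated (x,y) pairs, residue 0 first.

Answer: (0,0) (1,0) (1,1) (2,1) (2,2) (2,3) (3,3) (3,2) (3,1)

Derivation:
Initial moves: UURUURDR
Fold: move[0]->R => RURUURDR (positions: [(0, 0), (1, 0), (1, 1), (2, 1), (2, 2), (2, 3), (3, 3), (3, 2), (4, 2)])
Fold: move[7]->D => RURUURDD (positions: [(0, 0), (1, 0), (1, 1), (2, 1), (2, 2), (2, 3), (3, 3), (3, 2), (3, 1)])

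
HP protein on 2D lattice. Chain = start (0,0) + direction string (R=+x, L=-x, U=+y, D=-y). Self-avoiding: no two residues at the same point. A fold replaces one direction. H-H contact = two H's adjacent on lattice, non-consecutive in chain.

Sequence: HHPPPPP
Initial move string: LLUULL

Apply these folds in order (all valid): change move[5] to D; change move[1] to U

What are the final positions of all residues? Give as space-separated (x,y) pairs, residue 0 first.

Initial moves: LLUULL
Fold: move[5]->D => LLUULD (positions: [(0, 0), (-1, 0), (-2, 0), (-2, 1), (-2, 2), (-3, 2), (-3, 1)])
Fold: move[1]->U => LUUULD (positions: [(0, 0), (-1, 0), (-1, 1), (-1, 2), (-1, 3), (-2, 3), (-2, 2)])

Answer: (0,0) (-1,0) (-1,1) (-1,2) (-1,3) (-2,3) (-2,2)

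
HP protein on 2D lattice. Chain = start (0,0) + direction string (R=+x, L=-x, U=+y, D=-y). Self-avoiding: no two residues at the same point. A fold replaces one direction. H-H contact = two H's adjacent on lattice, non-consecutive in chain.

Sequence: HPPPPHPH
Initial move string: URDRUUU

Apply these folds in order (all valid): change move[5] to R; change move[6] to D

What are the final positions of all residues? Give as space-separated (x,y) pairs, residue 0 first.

Answer: (0,0) (0,1) (1,1) (1,0) (2,0) (2,1) (3,1) (3,0)

Derivation:
Initial moves: URDRUUU
Fold: move[5]->R => URDRURU (positions: [(0, 0), (0, 1), (1, 1), (1, 0), (2, 0), (2, 1), (3, 1), (3, 2)])
Fold: move[6]->D => URDRURD (positions: [(0, 0), (0, 1), (1, 1), (1, 0), (2, 0), (2, 1), (3, 1), (3, 0)])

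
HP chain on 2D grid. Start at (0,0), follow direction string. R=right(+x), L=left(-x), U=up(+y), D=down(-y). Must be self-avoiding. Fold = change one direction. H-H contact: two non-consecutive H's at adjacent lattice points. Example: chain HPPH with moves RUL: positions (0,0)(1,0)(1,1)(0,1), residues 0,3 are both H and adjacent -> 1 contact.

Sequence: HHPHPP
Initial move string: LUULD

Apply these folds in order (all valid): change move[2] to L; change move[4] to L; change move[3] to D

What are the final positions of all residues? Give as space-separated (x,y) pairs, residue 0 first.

Answer: (0,0) (-1,0) (-1,1) (-2,1) (-2,0) (-3,0)

Derivation:
Initial moves: LUULD
Fold: move[2]->L => LULLD (positions: [(0, 0), (-1, 0), (-1, 1), (-2, 1), (-3, 1), (-3, 0)])
Fold: move[4]->L => LULLL (positions: [(0, 0), (-1, 0), (-1, 1), (-2, 1), (-3, 1), (-4, 1)])
Fold: move[3]->D => LULDL (positions: [(0, 0), (-1, 0), (-1, 1), (-2, 1), (-2, 0), (-3, 0)])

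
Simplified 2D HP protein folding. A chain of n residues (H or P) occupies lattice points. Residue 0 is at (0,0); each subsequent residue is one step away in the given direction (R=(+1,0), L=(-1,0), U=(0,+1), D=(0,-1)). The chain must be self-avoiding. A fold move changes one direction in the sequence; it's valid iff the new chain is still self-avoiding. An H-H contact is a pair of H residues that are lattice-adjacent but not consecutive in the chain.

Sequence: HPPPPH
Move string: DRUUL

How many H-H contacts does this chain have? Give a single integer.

Positions: [(0, 0), (0, -1), (1, -1), (1, 0), (1, 1), (0, 1)]
H-H contact: residue 0 @(0,0) - residue 5 @(0, 1)

Answer: 1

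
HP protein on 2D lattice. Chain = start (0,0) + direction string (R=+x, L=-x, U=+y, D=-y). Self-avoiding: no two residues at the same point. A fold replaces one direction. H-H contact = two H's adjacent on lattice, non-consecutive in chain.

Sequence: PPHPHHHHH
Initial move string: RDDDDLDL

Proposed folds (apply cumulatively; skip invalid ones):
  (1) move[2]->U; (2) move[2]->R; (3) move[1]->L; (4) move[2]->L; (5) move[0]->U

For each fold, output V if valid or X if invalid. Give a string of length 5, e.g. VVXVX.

Initial: RDDDDLDL -> [(0, 0), (1, 0), (1, -1), (1, -2), (1, -3), (1, -4), (0, -4), (0, -5), (-1, -5)]
Fold 1: move[2]->U => RDUDDLDL INVALID (collision), skipped
Fold 2: move[2]->R => RDRDDLDL VALID
Fold 3: move[1]->L => RLRDDLDL INVALID (collision), skipped
Fold 4: move[2]->L => RDLDDLDL VALID
Fold 5: move[0]->U => UDLDDLDL INVALID (collision), skipped

Answer: XVXVX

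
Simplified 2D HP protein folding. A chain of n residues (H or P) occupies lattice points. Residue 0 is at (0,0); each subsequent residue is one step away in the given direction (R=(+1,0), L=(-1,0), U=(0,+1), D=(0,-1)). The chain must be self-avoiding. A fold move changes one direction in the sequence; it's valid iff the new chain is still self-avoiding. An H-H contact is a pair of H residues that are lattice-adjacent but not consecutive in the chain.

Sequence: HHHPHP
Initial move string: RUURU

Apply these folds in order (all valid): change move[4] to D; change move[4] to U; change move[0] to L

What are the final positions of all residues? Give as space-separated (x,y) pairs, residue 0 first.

Answer: (0,0) (-1,0) (-1,1) (-1,2) (0,2) (0,3)

Derivation:
Initial moves: RUURU
Fold: move[4]->D => RUURD (positions: [(0, 0), (1, 0), (1, 1), (1, 2), (2, 2), (2, 1)])
Fold: move[4]->U => RUURU (positions: [(0, 0), (1, 0), (1, 1), (1, 2), (2, 2), (2, 3)])
Fold: move[0]->L => LUURU (positions: [(0, 0), (-1, 0), (-1, 1), (-1, 2), (0, 2), (0, 3)])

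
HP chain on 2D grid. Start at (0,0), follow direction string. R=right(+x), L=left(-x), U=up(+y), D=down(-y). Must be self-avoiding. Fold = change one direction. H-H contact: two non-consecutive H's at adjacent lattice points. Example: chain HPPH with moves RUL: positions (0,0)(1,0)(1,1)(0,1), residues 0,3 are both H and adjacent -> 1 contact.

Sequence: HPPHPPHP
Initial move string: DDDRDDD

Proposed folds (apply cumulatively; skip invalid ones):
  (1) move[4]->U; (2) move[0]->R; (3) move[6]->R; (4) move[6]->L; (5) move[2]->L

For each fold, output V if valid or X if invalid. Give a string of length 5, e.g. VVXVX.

Answer: XVVVX

Derivation:
Initial: DDDRDDD -> [(0, 0), (0, -1), (0, -2), (0, -3), (1, -3), (1, -4), (1, -5), (1, -6)]
Fold 1: move[4]->U => DDDRUDD INVALID (collision), skipped
Fold 2: move[0]->R => RDDRDDD VALID
Fold 3: move[6]->R => RDDRDDR VALID
Fold 4: move[6]->L => RDDRDDL VALID
Fold 5: move[2]->L => RDLRDDL INVALID (collision), skipped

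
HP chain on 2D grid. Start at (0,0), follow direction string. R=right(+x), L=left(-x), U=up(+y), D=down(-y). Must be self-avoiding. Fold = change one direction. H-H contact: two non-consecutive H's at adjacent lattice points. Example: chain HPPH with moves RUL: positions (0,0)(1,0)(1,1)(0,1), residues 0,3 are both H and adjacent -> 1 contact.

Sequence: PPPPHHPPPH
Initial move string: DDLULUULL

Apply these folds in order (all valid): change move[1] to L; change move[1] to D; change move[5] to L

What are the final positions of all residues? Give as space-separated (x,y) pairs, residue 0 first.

Initial moves: DDLULUULL
Fold: move[1]->L => DLLULUULL (positions: [(0, 0), (0, -1), (-1, -1), (-2, -1), (-2, 0), (-3, 0), (-3, 1), (-3, 2), (-4, 2), (-5, 2)])
Fold: move[1]->D => DDLULUULL (positions: [(0, 0), (0, -1), (0, -2), (-1, -2), (-1, -1), (-2, -1), (-2, 0), (-2, 1), (-3, 1), (-4, 1)])
Fold: move[5]->L => DDLULLULL (positions: [(0, 0), (0, -1), (0, -2), (-1, -2), (-1, -1), (-2, -1), (-3, -1), (-3, 0), (-4, 0), (-5, 0)])

Answer: (0,0) (0,-1) (0,-2) (-1,-2) (-1,-1) (-2,-1) (-3,-1) (-3,0) (-4,0) (-5,0)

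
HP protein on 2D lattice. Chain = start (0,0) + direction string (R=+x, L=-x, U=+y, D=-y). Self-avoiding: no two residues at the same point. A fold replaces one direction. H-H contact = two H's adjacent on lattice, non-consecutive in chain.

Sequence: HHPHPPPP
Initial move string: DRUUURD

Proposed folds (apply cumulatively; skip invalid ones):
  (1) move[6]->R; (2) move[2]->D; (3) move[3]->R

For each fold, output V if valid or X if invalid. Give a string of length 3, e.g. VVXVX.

Answer: VXV

Derivation:
Initial: DRUUURD -> [(0, 0), (0, -1), (1, -1), (1, 0), (1, 1), (1, 2), (2, 2), (2, 1)]
Fold 1: move[6]->R => DRUUURR VALID
Fold 2: move[2]->D => DRDUURR INVALID (collision), skipped
Fold 3: move[3]->R => DRURURR VALID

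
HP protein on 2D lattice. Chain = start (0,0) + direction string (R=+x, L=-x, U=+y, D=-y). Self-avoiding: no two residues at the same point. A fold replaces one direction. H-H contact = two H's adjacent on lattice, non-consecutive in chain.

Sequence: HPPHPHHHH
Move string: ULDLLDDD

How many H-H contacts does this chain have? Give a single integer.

Positions: [(0, 0), (0, 1), (-1, 1), (-1, 0), (-2, 0), (-3, 0), (-3, -1), (-3, -2), (-3, -3)]
H-H contact: residue 0 @(0,0) - residue 3 @(-1, 0)

Answer: 1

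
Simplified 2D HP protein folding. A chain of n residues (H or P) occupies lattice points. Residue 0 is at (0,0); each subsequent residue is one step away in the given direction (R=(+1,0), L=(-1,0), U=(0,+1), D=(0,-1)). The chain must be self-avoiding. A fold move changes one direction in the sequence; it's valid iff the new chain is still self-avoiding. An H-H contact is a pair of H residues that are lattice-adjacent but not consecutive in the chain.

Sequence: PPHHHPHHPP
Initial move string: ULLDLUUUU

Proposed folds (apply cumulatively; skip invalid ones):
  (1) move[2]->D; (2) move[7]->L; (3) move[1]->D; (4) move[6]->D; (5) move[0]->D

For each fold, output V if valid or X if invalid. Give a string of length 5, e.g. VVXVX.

Answer: VVXXV

Derivation:
Initial: ULLDLUUUU -> [(0, 0), (0, 1), (-1, 1), (-2, 1), (-2, 0), (-3, 0), (-3, 1), (-3, 2), (-3, 3), (-3, 4)]
Fold 1: move[2]->D => ULDDLUUUU VALID
Fold 2: move[7]->L => ULDDLUULU VALID
Fold 3: move[1]->D => UDDDLUULU INVALID (collision), skipped
Fold 4: move[6]->D => ULDDLUDLU INVALID (collision), skipped
Fold 5: move[0]->D => DLDDLUULU VALID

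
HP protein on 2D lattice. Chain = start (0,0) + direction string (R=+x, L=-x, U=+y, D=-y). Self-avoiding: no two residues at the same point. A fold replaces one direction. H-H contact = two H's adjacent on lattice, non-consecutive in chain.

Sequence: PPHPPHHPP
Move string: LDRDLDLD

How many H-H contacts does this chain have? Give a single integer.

Positions: [(0, 0), (-1, 0), (-1, -1), (0, -1), (0, -2), (-1, -2), (-1, -3), (-2, -3), (-2, -4)]
H-H contact: residue 2 @(-1,-1) - residue 5 @(-1, -2)

Answer: 1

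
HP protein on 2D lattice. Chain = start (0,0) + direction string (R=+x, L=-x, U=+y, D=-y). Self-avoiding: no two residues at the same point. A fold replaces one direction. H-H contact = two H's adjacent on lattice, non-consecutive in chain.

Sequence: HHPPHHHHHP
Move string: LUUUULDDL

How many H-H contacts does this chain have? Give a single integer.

Answer: 1

Derivation:
Positions: [(0, 0), (-1, 0), (-1, 1), (-1, 2), (-1, 3), (-1, 4), (-2, 4), (-2, 3), (-2, 2), (-3, 2)]
H-H contact: residue 4 @(-1,3) - residue 7 @(-2, 3)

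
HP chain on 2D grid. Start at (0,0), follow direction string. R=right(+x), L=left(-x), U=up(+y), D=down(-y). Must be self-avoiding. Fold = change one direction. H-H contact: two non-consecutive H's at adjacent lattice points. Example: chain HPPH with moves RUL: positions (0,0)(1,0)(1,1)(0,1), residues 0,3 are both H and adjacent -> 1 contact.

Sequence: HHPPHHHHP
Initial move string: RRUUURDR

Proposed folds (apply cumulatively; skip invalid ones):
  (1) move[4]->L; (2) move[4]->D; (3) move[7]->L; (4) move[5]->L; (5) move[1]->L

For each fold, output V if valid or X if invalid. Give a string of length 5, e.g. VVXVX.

Answer: XXXXX

Derivation:
Initial: RRUUURDR -> [(0, 0), (1, 0), (2, 0), (2, 1), (2, 2), (2, 3), (3, 3), (3, 2), (4, 2)]
Fold 1: move[4]->L => RRUULRDR INVALID (collision), skipped
Fold 2: move[4]->D => RRUUDRDR INVALID (collision), skipped
Fold 3: move[7]->L => RRUUURDL INVALID (collision), skipped
Fold 4: move[5]->L => RRUUULDR INVALID (collision), skipped
Fold 5: move[1]->L => RLUUURDR INVALID (collision), skipped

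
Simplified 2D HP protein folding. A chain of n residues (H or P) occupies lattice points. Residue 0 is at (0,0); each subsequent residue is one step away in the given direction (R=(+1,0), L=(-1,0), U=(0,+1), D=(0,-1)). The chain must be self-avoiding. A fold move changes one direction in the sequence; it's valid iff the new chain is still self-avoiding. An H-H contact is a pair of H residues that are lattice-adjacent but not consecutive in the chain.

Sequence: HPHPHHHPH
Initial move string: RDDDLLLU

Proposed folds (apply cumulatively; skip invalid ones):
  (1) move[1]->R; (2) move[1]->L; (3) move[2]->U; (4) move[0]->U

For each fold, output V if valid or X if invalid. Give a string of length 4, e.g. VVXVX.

Answer: VXXV

Derivation:
Initial: RDDDLLLU -> [(0, 0), (1, 0), (1, -1), (1, -2), (1, -3), (0, -3), (-1, -3), (-2, -3), (-2, -2)]
Fold 1: move[1]->R => RRDDLLLU VALID
Fold 2: move[1]->L => RLDDLLLU INVALID (collision), skipped
Fold 3: move[2]->U => RRUDLLLU INVALID (collision), skipped
Fold 4: move[0]->U => URDDLLLU VALID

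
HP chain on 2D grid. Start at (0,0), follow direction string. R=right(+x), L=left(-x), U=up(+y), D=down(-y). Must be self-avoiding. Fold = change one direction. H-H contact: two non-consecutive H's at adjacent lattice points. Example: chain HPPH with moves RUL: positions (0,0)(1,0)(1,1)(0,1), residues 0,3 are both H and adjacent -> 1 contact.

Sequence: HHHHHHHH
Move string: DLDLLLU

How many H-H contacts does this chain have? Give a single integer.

Answer: 0

Derivation:
Positions: [(0, 0), (0, -1), (-1, -1), (-1, -2), (-2, -2), (-3, -2), (-4, -2), (-4, -1)]
No H-H contacts found.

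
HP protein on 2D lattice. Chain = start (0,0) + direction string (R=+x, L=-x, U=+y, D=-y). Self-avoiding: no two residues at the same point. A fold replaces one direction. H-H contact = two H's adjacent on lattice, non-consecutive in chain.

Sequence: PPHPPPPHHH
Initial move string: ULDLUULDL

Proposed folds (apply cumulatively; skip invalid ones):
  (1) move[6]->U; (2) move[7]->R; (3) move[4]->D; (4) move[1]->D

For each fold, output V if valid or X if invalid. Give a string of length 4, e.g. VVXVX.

Initial: ULDLUULDL -> [(0, 0), (0, 1), (-1, 1), (-1, 0), (-2, 0), (-2, 1), (-2, 2), (-3, 2), (-3, 1), (-4, 1)]
Fold 1: move[6]->U => ULDLUUUDL INVALID (collision), skipped
Fold 2: move[7]->R => ULDLUULRL INVALID (collision), skipped
Fold 3: move[4]->D => ULDLDULDL INVALID (collision), skipped
Fold 4: move[1]->D => UDDLUULDL INVALID (collision), skipped

Answer: XXXX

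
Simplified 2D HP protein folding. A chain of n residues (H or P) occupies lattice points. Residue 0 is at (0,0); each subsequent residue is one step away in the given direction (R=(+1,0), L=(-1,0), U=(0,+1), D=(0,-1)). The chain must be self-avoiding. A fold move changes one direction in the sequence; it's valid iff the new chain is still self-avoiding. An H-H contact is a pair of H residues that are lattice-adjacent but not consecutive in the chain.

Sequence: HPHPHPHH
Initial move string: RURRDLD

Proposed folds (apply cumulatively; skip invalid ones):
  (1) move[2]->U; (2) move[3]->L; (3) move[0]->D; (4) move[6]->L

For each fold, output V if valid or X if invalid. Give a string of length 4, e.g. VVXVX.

Initial: RURRDLD -> [(0, 0), (1, 0), (1, 1), (2, 1), (3, 1), (3, 0), (2, 0), (2, -1)]
Fold 1: move[2]->U => RUURDLD INVALID (collision), skipped
Fold 2: move[3]->L => RURLDLD INVALID (collision), skipped
Fold 3: move[0]->D => DURRDLD INVALID (collision), skipped
Fold 4: move[6]->L => RURRDLL INVALID (collision), skipped

Answer: XXXX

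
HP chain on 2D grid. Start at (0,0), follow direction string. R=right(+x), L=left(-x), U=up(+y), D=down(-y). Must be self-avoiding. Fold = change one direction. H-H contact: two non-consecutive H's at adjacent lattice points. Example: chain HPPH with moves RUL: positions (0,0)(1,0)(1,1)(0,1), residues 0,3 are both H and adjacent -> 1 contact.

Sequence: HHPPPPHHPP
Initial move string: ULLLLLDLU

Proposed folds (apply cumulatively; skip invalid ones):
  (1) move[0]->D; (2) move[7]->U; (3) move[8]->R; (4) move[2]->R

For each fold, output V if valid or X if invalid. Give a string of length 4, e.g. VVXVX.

Initial: ULLLLLDLU -> [(0, 0), (0, 1), (-1, 1), (-2, 1), (-3, 1), (-4, 1), (-5, 1), (-5, 0), (-6, 0), (-6, 1)]
Fold 1: move[0]->D => DLLLLLDLU VALID
Fold 2: move[7]->U => DLLLLLDUU INVALID (collision), skipped
Fold 3: move[8]->R => DLLLLLDLR INVALID (collision), skipped
Fold 4: move[2]->R => DLRLLLDLU INVALID (collision), skipped

Answer: VXXX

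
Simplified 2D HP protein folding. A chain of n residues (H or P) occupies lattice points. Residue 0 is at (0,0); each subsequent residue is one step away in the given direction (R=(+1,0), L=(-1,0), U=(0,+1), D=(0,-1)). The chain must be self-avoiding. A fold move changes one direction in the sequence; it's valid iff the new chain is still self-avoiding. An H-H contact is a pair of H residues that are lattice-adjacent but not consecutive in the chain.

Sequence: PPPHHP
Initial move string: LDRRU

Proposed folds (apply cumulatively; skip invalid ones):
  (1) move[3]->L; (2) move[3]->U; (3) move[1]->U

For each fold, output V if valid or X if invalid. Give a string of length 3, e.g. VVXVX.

Initial: LDRRU -> [(0, 0), (-1, 0), (-1, -1), (0, -1), (1, -1), (1, 0)]
Fold 1: move[3]->L => LDRLU INVALID (collision), skipped
Fold 2: move[3]->U => LDRUU INVALID (collision), skipped
Fold 3: move[1]->U => LURRU VALID

Answer: XXV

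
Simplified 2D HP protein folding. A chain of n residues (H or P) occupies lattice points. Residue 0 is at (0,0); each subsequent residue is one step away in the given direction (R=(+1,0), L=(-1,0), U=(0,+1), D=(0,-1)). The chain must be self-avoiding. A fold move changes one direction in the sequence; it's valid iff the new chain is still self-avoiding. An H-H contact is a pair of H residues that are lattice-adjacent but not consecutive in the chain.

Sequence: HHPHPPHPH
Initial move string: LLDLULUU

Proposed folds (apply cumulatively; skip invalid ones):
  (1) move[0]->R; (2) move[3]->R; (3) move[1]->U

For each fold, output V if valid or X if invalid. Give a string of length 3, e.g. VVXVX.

Initial: LLDLULUU -> [(0, 0), (-1, 0), (-2, 0), (-2, -1), (-3, -1), (-3, 0), (-4, 0), (-4, 1), (-4, 2)]
Fold 1: move[0]->R => RLDLULUU INVALID (collision), skipped
Fold 2: move[3]->R => LLDRULUU INVALID (collision), skipped
Fold 3: move[1]->U => LUDLULUU INVALID (collision), skipped

Answer: XXX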